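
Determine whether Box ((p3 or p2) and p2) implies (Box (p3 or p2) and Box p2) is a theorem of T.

Tableau for the negation not (Box ((p3 or p2) and p2) implies (Box (p3 or p2) and Box p2)):
1. not (Box ((p3 or p2) and p2) implies (Box (p3 or p2) and Box p2)), u
2. Box ((p3 or p2) and p2), u
3. not (Box (p3 or p2) and Box p2), u
4. (p3 or p2) and p2, u
5. p3 or p2, u
6. p2, u
7. not Box (p3 or p2), u
8. not (p3 or p2), v
9. not p3, v
10. not p2, v
11. (p3 or p2) and p2, v
12. p3 or p2, v
13. p2, v
Accessibility: uRu, uRv, vRv
Branch closes: p2 and not p2 both at v.
All branches of the negation close; one closing branch shown above.

Valid in T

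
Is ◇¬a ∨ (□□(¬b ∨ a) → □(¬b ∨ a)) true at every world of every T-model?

Tableau for the negation ¬(◇¬a ∨ (□□(¬b ∨ a) → □(¬b ∨ a))):
1. ¬(◇¬a ∨ (□□(¬b ∨ a) → □(¬b ∨ a))), u
2. ¬◇¬a, u
3. ¬(□□(¬b ∨ a) → □(¬b ∨ a)), u
4. □□(¬b ∨ a), u
5. ¬□(¬b ∨ a), u
6. a, u
7. □(¬b ∨ a), u
8. ¬b ∨ a, u
9. ¬(¬b ∨ a), v
10. b, v
11. ¬a, v
12. a, v
Accessibility: uRu, uRv, vRv
Branch closes: a and ¬a both at v.
Every branch of the negation's tableau closes; the branch above is one of them.

Valid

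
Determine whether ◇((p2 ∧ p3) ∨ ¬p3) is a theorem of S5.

Tableau for the negation ¬◇((p2 ∧ p3) ∨ ¬p3):
1. ¬◇((p2 ∧ p3) ∨ ¬p3), u
2. ¬((p2 ∧ p3) ∨ ¬p3), u
3. ¬(p2 ∧ p3), u
4. p3, u
5. ¬p2, u
Accessibility: uRu
The negation has an open branch (countermodel exists).

Not valid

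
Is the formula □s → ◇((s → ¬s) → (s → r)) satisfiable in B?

1. □s → ◇((s → ¬s) → (s → r)), u
2. ◇((s → ¬s) → (s → r)), u   [→-rule on 1 (branches; this branch)]
3. (s → ¬s) → (s → r), v   [◇-rule on 2: fresh world v, uRv]
4. s → r, v   [→-rule on 3 (branches; this branch)]
5. r, v   [→-rule on 4 (branches; this branch)]
Accessibility: uRu, uRv, vRu, vRv

Satisfiable (open branch found)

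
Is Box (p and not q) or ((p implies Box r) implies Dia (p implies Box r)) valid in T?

Tableau for the negation not (Box (p and not q) or ((p implies Box r) implies Dia (p implies Box r))):
1. not (Box (p and not q) or ((p implies Box r) implies Dia (p implies Box r))), 0
2. not Box (p and not q), 0
3. not ((p implies Box r) implies Dia (p implies Box r)), 0
4. p implies Box r, 0
5. not Dia (p implies Box r), 0
6. not (p implies Box r), 0
7. p, 0
8. not Box r, 0
9. Box r, 0
10. r, 0
11. not (p and not q), 1
12. not (p implies Box r), 1
13. p, 1
14. not Box r, 1
15. r, 1
16. q, 1
17. not r, 2
18. not (p implies Box r), 2
19. p, 2
20. not Box r, 2
21. r, 2
Accessibility: 0R0, 0R1, 0R2, 1R1, 2R2
Branch closes: r and not r both at 2.
All branches of the negation close; one closing branch shown above.

Valid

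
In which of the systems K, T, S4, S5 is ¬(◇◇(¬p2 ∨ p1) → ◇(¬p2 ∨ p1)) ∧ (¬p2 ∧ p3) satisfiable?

K

K-tableau for the formula:
1. ¬(◇◇(¬p2 ∨ p1) → ◇(¬p2 ∨ p1)) ∧ (¬p2 ∧ p3), w0
2. ¬(◇◇(¬p2 ∨ p1) → ◇(¬p2 ∨ p1)), w0   [∧-rule on 1]
3. ¬p2 ∧ p3, w0   [∧-rule on 1]
4. ◇◇(¬p2 ∨ p1), w0   [¬→-rule on 2]
5. ¬◇(¬p2 ∨ p1), w0   [¬→-rule on 2]
6. ¬p2, w0   [∧-rule on 3]
7. p3, w0   [∧-rule on 3]
8. ◇(¬p2 ∨ p1), w1   [◇-rule on 4: fresh world w1, w0Rw1]
9. ¬(¬p2 ∨ p1), w1   [¬◇-rule on 5 via w0Rw1]
10. p2, w1   [¬∨-rule on 9]
11. ¬p1, w1   [¬∨-rule on 9]
12. ¬p2 ∨ p1, w2   [◇-rule on 8: fresh world w2, w1Rw2]
13. p1, w2   [∨-rule on 12 (branches; this branch)]
Accessibility: w0Rw1, w1Rw2
Complete open branch: satisfiable in K.
T-tableau for the formula:
1. ¬(◇◇(¬p2 ∨ p1) → ◇(¬p2 ∨ p1)) ∧ (¬p2 ∧ p3), w0
2. ¬(◇◇(¬p2 ∨ p1) → ◇(¬p2 ∨ p1)), w0   [∧-rule on 1]
3. ¬p2 ∧ p3, w0   [∧-rule on 1]
4. ◇◇(¬p2 ∨ p1), w0   [¬→-rule on 2]
5. ¬◇(¬p2 ∨ p1), w0   [¬→-rule on 2]
6. ¬p2, w0   [∧-rule on 3]
7. p3, w0   [∧-rule on 3]
8. ¬(¬p2 ∨ p1), w0   [¬◇-rule on 5 via w0Rw0]
9. p2, w0   [¬∨-rule on 8]
10. ¬p1, w0   [¬∨-rule on 8]
Accessibility: w0Rw0
Branch closes: p2 and ¬p2 both at w0.
Every branch closes (one shown): unsatisfiable in T, hence also in S4, S5 (every S4/S5-frame is a T-frame).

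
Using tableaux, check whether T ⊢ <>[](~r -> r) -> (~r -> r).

No, not valid

Tableau for the negation ~(<>[](~r -> r) -> (~r -> r)):
1. ~(<>[](~r -> r) -> (~r -> r)), w0
2. <>[](~r -> r), w0   [~->-rule on 1]
3. ~(~r -> r), w0   [~->-rule on 1]
4. ~r, w0   [~->-rule on 3]
5. [](~r -> r), w1   [<>-rule on 2: fresh world w1, w0Rw1]
6. ~r -> r, w1   [[]-rule on 5 via w1Rw1]
7. r, w1   [->-rule on 6 (branches; this branch)]
Accessibility: w0Rw0, w0Rw1, w1Rw1
The negation has an open branch (countermodel exists).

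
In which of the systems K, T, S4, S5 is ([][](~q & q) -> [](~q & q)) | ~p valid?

T, S4, S5

T-tableau for the negation ~(([][](~q & q) -> [](~q & q)) | ~p):
1. ~(([][](~q & q) -> [](~q & q)) | ~p), u
2. ~([][](~q & q) -> [](~q & q)), u
3. p, u
4. [][](~q & q), u
5. ~[](~q & q), u
6. [](~q & q), u
7. ~q & q, u
8. ~q, u
9. q, u
Accessibility: uRu
Branch closes: q and ~q both at u.
Every branch closes (one shown): valid in T, hence also in S4, S5 (every theorem of T is a theorem of S4 and S5).
K-tableau for the negation ~(([][](~q & q) -> [](~q & q)) | ~p):
1. ~(([][](~q & q) -> [](~q & q)) | ~p), u
2. ~([][](~q & q) -> [](~q & q)), u
3. p, u
4. [][](~q & q), u
5. ~[](~q & q), u
6. ~(~q & q), v
7. [](~q & q), v
8. ~q, v
Accessibility: uRv
Complete open branch: countermodel on a K-frame, so not valid in K.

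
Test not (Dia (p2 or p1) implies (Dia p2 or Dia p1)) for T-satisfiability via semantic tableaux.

No, unsatisfiable

1. not (Dia (p2 or p1) implies (Dia p2 or Dia p1)), u
2. Dia (p2 or p1), u
3. not (Dia p2 or Dia p1), u
4. not Dia p2, u
5. not Dia p1, u
6. not p2, u
7. not p1, u
8. p2 or p1, v
9. not p2, v
10. not p1, v
11. p1, v
Accessibility: uRu, uRv, vRv
Branch closes: p1 and not p1 both at v.
Every branch closes; the branch above is one of them.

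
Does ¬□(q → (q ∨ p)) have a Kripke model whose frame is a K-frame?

Unsatisfiable

1. ¬□(q → (q ∨ p)), u
2. ¬(q → (q ∨ p)), v   [¬□-rule on 1: fresh world v, uRv]
3. q, v   [¬→-rule on 2]
4. ¬(q ∨ p), v   [¬→-rule on 2]
5. ¬q, v   [¬∨-rule on 4]
6. ¬p, v   [¬∨-rule on 4]
Accessibility: uRv
Branch closes: q and ¬q both at v.
Every branch closes; the branch above is one of them.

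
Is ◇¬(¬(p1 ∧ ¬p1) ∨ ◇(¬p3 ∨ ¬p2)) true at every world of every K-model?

No, not valid

Tableau for the negation ¬◇¬(¬(p1 ∧ ¬p1) ∨ ◇(¬p3 ∨ ¬p2)):
1. ¬◇¬(¬(p1 ∧ ¬p1) ∨ ◇(¬p3 ∨ ¬p2)), 0
The negation has an open branch (countermodel exists).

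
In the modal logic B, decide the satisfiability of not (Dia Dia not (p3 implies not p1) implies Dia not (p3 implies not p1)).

Satisfiable

1. not (Dia Dia not (p3 implies not p1) implies Dia not (p3 implies not p1)), 0
2. Dia Dia not (p3 implies not p1), 0
3. not Dia not (p3 implies not p1), 0
4. p3 implies not p1, 0
5. not p1, 0
6. Dia not (p3 implies not p1), 1
7. p3 implies not p1, 1
8. not p1, 1
9. not (p3 implies not p1), 2
10. p3, 2
11. p1, 2
Accessibility: 0R0, 0R1, 1R0, 1R1, 1R2, 2R1, 2R2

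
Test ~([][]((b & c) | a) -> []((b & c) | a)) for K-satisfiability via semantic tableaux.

1. ~([][]((b & c) | a) -> []((b & c) | a)), u
2. [][]((b & c) | a), u
3. ~[]((b & c) | a), u
4. ~((b & c) | a), v
5. ~(b & c), v
6. ~a, v
7. []((b & c) | a), v
8. ~c, v
Accessibility: uRv

Satisfiable (open branch found)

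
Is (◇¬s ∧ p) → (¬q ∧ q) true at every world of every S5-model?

Tableau for the negation ¬((◇¬s ∧ p) → (¬q ∧ q)):
1. ¬((◇¬s ∧ p) → (¬q ∧ q)), u
2. ◇¬s ∧ p, u
3. ¬(¬q ∧ q), u
4. ◇¬s, u
5. p, u
6. ¬q, u
7. ¬s, v
Accessibility: uRu, uRv, vRu, vRv
The negation has an open branch (countermodel exists).

No, not valid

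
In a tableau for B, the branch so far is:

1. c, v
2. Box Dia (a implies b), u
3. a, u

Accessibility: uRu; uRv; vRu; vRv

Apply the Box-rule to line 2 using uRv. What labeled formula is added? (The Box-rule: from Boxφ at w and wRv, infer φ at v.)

Dia (a implies b), v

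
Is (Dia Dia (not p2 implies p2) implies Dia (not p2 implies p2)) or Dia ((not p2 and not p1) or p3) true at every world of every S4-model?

Valid in S4

Tableau for the negation not ((Dia Dia (not p2 implies p2) implies Dia (not p2 implies p2)) or Dia ((not p2 and not p1) or p3)):
1. not ((Dia Dia (not p2 implies p2) implies Dia (not p2 implies p2)) or Dia ((not p2 and not p1) or p3)), 0
2. not (Dia Dia (not p2 implies p2) implies Dia (not p2 implies p2)), 0
3. not Dia ((not p2 and not p1) or p3), 0
4. Dia Dia (not p2 implies p2), 0
5. not Dia (not p2 implies p2), 0
6. not ((not p2 and not p1) or p3), 0
7. not (not p2 and not p1), 0
8. not p3, 0
9. not (not p2 implies p2), 0
10. not p2, 0
11. p1, 0
12. Dia (not p2 implies p2), 1
13. not ((not p2 and not p1) or p3), 1
14. not (not p2 and not p1), 1
15. not p3, 1
16. not (not p2 implies p2), 1
17. not p2, 1
18. p1, 1
19. not p2 implies p2, 2
20. not ((not p2 and not p1) or p3), 2
21. not (not p2 and not p1), 2
22. not p3, 2
23. not (not p2 implies p2), 2
24. not p2, 2
25. p2, 2
Accessibility: 0R0, 0R1, 0R2, 1R1, 1R2, 2R2
Branch closes: p2 and not p2 both at 2.
Every branch of the negation's tableau closes; the branch above is one of them.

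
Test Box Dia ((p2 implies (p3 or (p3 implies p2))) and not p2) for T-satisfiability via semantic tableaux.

Satisfiable

1. Box Dia ((p2 implies (p3 or (p3 implies p2))) and not p2), w0
2. Dia ((p2 implies (p3 or (p3 implies p2))) and not p2), w0
3. (p2 implies (p3 or (p3 implies p2))) and not p2, w1
4. p2 implies (p3 or (p3 implies p2)), w1
5. not p2, w1
6. Dia ((p2 implies (p3 or (p3 implies p2))) and not p2), w1
7. p3 or (p3 implies p2), w1
8. p3 implies p2, w1
9. not p3, w1
10. (p2 implies (p3 or (p3 implies p2))) and not p2, w2
11. p2 implies (p3 or (p3 implies p2)), w2
12. not p2, w2
13. p3 or (p3 implies p2), w2
14. p3 implies p2, w2
15. not p3, w2
Accessibility: w0Rw0, w0Rw1, w1Rw1, w1Rw2, w2Rw2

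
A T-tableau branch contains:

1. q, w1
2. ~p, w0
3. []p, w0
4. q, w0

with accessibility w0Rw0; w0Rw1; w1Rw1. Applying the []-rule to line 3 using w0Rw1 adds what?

p, w1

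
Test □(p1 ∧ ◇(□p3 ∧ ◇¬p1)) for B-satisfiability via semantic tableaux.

1. □(p1 ∧ ◇(□p3 ∧ ◇¬p1)), 0
2. p1 ∧ ◇(□p3 ∧ ◇¬p1), 0
3. p1, 0
4. ◇(□p3 ∧ ◇¬p1), 0
5. □p3 ∧ ◇¬p1, 1
6. □p3, 1
7. ◇¬p1, 1
8. p1 ∧ ◇(□p3 ∧ ◇¬p1), 1
9. p1, 1
10. ◇(□p3 ∧ ◇¬p1), 1
11. p3, 0
12. p3, 1
13. ¬p1, 2
14. p3, 2
15. □p3 ∧ ◇¬p1, 3
16. □p3, 3
17. ◇¬p1, 3
18. p3, 3
19. ¬p1, 4
20. p3, 4
Accessibility: 0R0, 0R1, 1R0, 1R1, 1R2, 1R3, 2R1, 2R2, 3R1, 3R3, 3R4, 4R3, 4R4

Yes, satisfiable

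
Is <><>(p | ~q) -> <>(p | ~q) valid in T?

Tableau for the negation ~(<><>(p | ~q) -> <>(p | ~q)):
1. ~(<><>(p | ~q) -> <>(p | ~q)), w0
2. <><>(p | ~q), w0
3. ~<>(p | ~q), w0
4. ~(p | ~q), w0
5. ~p, w0
6. q, w0
7. <>(p | ~q), w1
8. ~(p | ~q), w1
9. ~p, w1
10. q, w1
11. p | ~q, w2
12. ~q, w2
Accessibility: w0Rw0, w0Rw1, w1Rw1, w1Rw2, w2Rw2
The negation has an open branch (countermodel exists).

Not valid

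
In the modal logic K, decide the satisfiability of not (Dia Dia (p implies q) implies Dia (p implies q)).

Yes, satisfiable

1. not (Dia Dia (p implies q) implies Dia (p implies q)), w0
2. Dia Dia (p implies q), w0
3. not Dia (p implies q), w0
4. Dia (p implies q), w1
5. not (p implies q), w1
6. p, w1
7. not q, w1
8. p implies q, w2
9. q, w2
Accessibility: w0Rw1, w1Rw2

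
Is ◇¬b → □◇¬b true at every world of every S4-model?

Tableau for the negation ¬(◇¬b → □◇¬b):
1. ¬(◇¬b → □◇¬b), 0
2. ◇¬b, 0   [¬→-rule on 1]
3. ¬□◇¬b, 0   [¬→-rule on 1]
4. ¬b, 1   [◇-rule on 2: fresh world 1, 0R1]
5. ¬◇¬b, 2   [¬□-rule on 3: fresh world 2, 0R2]
6. b, 2   [¬◇-rule on 5 via 2R2]
Accessibility: 0R0, 0R1, 0R2, 1R1, 2R2
The negation has an open branch (countermodel exists).

Invalid (countermodel exists)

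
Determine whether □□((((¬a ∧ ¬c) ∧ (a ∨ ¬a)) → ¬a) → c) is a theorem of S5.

Invalid (countermodel exists)

Tableau for the negation ¬□□((((¬a ∧ ¬c) ∧ (a ∨ ¬a)) → ¬a) → c):
1. ¬□□((((¬a ∧ ¬c) ∧ (a ∨ ¬a)) → ¬a) → c), u
2. ¬□((((¬a ∧ ¬c) ∧ (a ∨ ¬a)) → ¬a) → c), v
3. ¬((((¬a ∧ ¬c) ∧ (a ∨ ¬a)) → ¬a) → c), w
4. ((¬a ∧ ¬c) ∧ (a ∨ ¬a)) → ¬a, w
5. ¬c, w
6. ¬a, w
Accessibility: uRu, uRv, uRw, vRu, vRv, vRw, wRu, wRv, wRw
The negation has an open branch (countermodel exists).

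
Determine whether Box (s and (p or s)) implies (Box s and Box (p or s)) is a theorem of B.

Tableau for the negation not (Box (s and (p or s)) implies (Box s and Box (p or s))):
1. not (Box (s and (p or s)) implies (Box s and Box (p or s))), w0
2. Box (s and (p or s)), w0
3. not (Box s and Box (p or s)), w0
4. s and (p or s), w0
5. s, w0
6. p or s, w0
7. not Box (p or s), w0
8. not (p or s), w1
9. not p, w1
10. not s, w1
11. s and (p or s), w1
12. s, w1
13. p or s, w1
Accessibility: w0Rw0, w0Rw1, w1Rw0, w1Rw1
Branch closes: s and not s both at w1.
All branches of the negation close; one closing branch shown above.

Valid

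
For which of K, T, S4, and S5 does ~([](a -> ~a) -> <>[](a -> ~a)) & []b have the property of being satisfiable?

K

K-tableau for the formula:
1. ~([](a -> ~a) -> <>[](a -> ~a)) & []b, w0
2. ~([](a -> ~a) -> <>[](a -> ~a)), w0
3. []b, w0
4. [](a -> ~a), w0
5. ~<>[](a -> ~a), w0
Complete open branch: satisfiable in K.
T-tableau for the formula:
1. ~([](a -> ~a) -> <>[](a -> ~a)) & []b, w0
2. ~([](a -> ~a) -> <>[](a -> ~a)), w0
3. []b, w0
4. [](a -> ~a), w0
5. ~<>[](a -> ~a), w0
6. b, w0
7. a -> ~a, w0
8. ~[](a -> ~a), w0
9. ~a, w0
10. ~(a -> ~a), w1
11. a, w1
12. b, w1
13. a -> ~a, w1
14. ~[](a -> ~a), w1
15. ~a, w1
Accessibility: w0Rw0, w0Rw1, w1Rw1
Branch closes: a and ~a both at w1.
Every branch closes (one shown): unsatisfiable in T, hence also in S4, S5 (every S4/S5-frame is a T-frame).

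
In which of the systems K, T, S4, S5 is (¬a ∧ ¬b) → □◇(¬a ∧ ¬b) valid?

S5-tableau for the negation ¬((¬a ∧ ¬b) → □◇(¬a ∧ ¬b)):
1. ¬((¬a ∧ ¬b) → □◇(¬a ∧ ¬b)), 0
2. ¬a ∧ ¬b, 0   [¬→-rule on 1]
3. ¬□◇(¬a ∧ ¬b), 0   [¬→-rule on 1]
4. ¬a, 0   [∧-rule on 2]
5. ¬b, 0   [∧-rule on 2]
6. ¬◇(¬a ∧ ¬b), 1   [¬□-rule on 3: fresh world 1, 0R1]
7. ¬(¬a ∧ ¬b), 0   [¬◇-rule on 6 via 1R0]
8. ¬(¬a ∧ ¬b), 1   [¬◇-rule on 6 via 1R1]
9. b, 0   [¬∧-rule on 7 (branches; this branch)]
Accessibility: 0R0, 0R1, 1R0, 1R1
Branch closes: b and ¬b both at 0.
Every branch closes (one shown): valid in S5.
S4-tableau for the negation ¬((¬a ∧ ¬b) → □◇(¬a ∧ ¬b)):
1. ¬((¬a ∧ ¬b) → □◇(¬a ∧ ¬b)), 0
2. ¬a ∧ ¬b, 0   [¬→-rule on 1]
3. ¬□◇(¬a ∧ ¬b), 0   [¬→-rule on 1]
4. ¬a, 0   [∧-rule on 2]
5. ¬b, 0   [∧-rule on 2]
6. ¬◇(¬a ∧ ¬b), 1   [¬□-rule on 3: fresh world 1, 0R1]
7. ¬(¬a ∧ ¬b), 1   [¬◇-rule on 6 via 1R1]
8. b, 1   [¬∧-rule on 7 (branches; this branch)]
Accessibility: 0R0, 0R1, 1R1
Complete open branch: countermodel on an S4-frame, so not valid in S4, nor in K, T (the same frame is also a K-frame and a T-frame).

S5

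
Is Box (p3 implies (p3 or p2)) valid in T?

Yes, valid

Tableau for the negation not Box (p3 implies (p3 or p2)):
1. not Box (p3 implies (p3 or p2)), 0
2. not (p3 implies (p3 or p2)), 1
3. p3, 1
4. not (p3 or p2), 1
5. not p3, 1
6. not p2, 1
Accessibility: 0R0, 0R1, 1R1
Branch closes: p3 and not p3 both at 1.
Every branch of the negation's tableau closes; the branch above is one of them.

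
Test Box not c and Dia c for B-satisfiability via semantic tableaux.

1. Box not c and Dia c, 0
2. Box not c, 0   [and-rule on 1]
3. Dia c, 0   [and-rule on 1]
4. not c, 0   [Box-rule on 2 via 0R0]
5. c, 1   [Dia-rule on 3: fresh world 1, 0R1]
6. not c, 1   [Box-rule on 2 via 0R1]
Accessibility: 0R0, 0R1, 1R0, 1R1
Branch closes: c and not c both at 1.
Every branch closes; the branch above is one of them.

Unsatisfiable (every branch closes)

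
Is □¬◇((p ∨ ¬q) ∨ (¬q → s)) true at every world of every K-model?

Not valid

Tableau for the negation ¬□¬◇((p ∨ ¬q) ∨ (¬q → s)):
1. ¬□¬◇((p ∨ ¬q) ∨ (¬q → s)), 0
2. ◇((p ∨ ¬q) ∨ (¬q → s)), 1
3. (p ∨ ¬q) ∨ (¬q → s), 2
4. ¬q → s, 2
5. s, 2
Accessibility: 0R1, 1R2
The negation has an open branch (countermodel exists).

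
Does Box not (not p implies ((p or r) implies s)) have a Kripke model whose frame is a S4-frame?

Satisfiable (open branch found)

1. Box not (not p implies ((p or r) implies s)), w0
2. not (not p implies ((p or r) implies s)), w0   [Box-rule on 1 via w0Rw0]
3. not p, w0   [neg-implies-rule on 2]
4. not ((p or r) implies s), w0   [neg-implies-rule on 2]
5. p or r, w0   [neg-implies-rule on 4]
6. not s, w0   [neg-implies-rule on 4]
7. r, w0   [or-rule on 5 (branches; this branch)]
Accessibility: w0Rw0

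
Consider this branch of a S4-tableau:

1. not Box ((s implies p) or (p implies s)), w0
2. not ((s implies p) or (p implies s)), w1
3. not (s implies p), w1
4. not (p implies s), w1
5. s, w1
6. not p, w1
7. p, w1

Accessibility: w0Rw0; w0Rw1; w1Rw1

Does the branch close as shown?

Both p and not p appear at w1.

Yes, closed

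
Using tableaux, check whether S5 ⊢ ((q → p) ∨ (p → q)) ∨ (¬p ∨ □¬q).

Tableau for the negation ¬(((q → p) ∨ (p → q)) ∨ (¬p ∨ □¬q)):
1. ¬(((q → p) ∨ (p → q)) ∨ (¬p ∨ □¬q)), u
2. ¬((q → p) ∨ (p → q)), u
3. ¬(¬p ∨ □¬q), u
4. ¬(q → p), u
5. ¬(p → q), u
6. p, u
7. ¬□¬q, u
8. q, u
9. ¬p, u
Accessibility: uRu
Branch closes: p and ¬p both at u.
Every branch of the negation's tableau closes; the branch above is one of them.

Valid in S5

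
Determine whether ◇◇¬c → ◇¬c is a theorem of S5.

Yes, valid

Tableau for the negation ¬(◇◇¬c → ◇¬c):
1. ¬(◇◇¬c → ◇¬c), w0
2. ◇◇¬c, w0
3. ¬◇¬c, w0
4. c, w0
5. ◇¬c, w1
6. c, w1
7. ¬c, w2
8. c, w2
Accessibility: w0Rw0, w0Rw1, w0Rw2, w1Rw0, w1Rw1, w1Rw2, w2Rw0, w2Rw1, w2Rw2
Branch closes: c and ¬c both at w2.
Every branch of the negation's tableau closes; the branch above is one of them.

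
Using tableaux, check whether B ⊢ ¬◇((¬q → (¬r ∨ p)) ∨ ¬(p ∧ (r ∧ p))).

Tableau for the negation ◇((¬q → (¬r ∨ p)) ∨ ¬(p ∧ (r ∧ p))):
1. ◇((¬q → (¬r ∨ p)) ∨ ¬(p ∧ (r ∧ p))), u
2. (¬q → (¬r ∨ p)) ∨ ¬(p ∧ (r ∧ p)), v   [◇-rule on 1: fresh world v, uRv]
3. ¬(p ∧ (r ∧ p)), v   [∨-rule on 2 (branches; this branch)]
4. ¬(r ∧ p), v   [¬∧-rule on 3 (branches; this branch)]
5. ¬p, v   [¬∧-rule on 4 (branches; this branch)]
Accessibility: uRu, uRv, vRu, vRv
The negation has an open branch (countermodel exists).

Invalid (countermodel exists)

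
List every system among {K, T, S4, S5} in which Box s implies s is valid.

T, S4, S5

K-tableau for the negation not (Box s implies s):
1. not (Box s implies s), u
2. Box s, u   [neg-implies-rule on 1]
3. not s, u   [neg-implies-rule on 1]
Complete open branch: countermodel on a K-frame, so not valid in K.
T-tableau for the negation not (Box s implies s):
1. not (Box s implies s), u
2. Box s, u   [neg-implies-rule on 1]
3. not s, u   [neg-implies-rule on 1]
4. s, u   [Box-rule on 2 via uRu]
Accessibility: uRu
Branch closes: s and not s both at u.
Every branch closes (one shown): valid in T, hence also in S4, S5 (every theorem of T is a theorem of S4 and S5).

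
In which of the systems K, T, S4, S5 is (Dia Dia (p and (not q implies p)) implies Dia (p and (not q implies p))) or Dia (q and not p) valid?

S4, S5

S4-tableau for the negation not ((Dia Dia (p and (not q implies p)) implies Dia (p and (not q implies p))) or Dia (q and not p)):
1. not ((Dia Dia (p and (not q implies p)) implies Dia (p and (not q implies p))) or Dia (q and not p)), 0
2. not (Dia Dia (p and (not q implies p)) implies Dia (p and (not q implies p))), 0
3. not Dia (q and not p), 0
4. Dia Dia (p and (not q implies p)), 0
5. not Dia (p and (not q implies p)), 0
6. not (q and not p), 0
7. not (p and (not q implies p)), 0
8. not q, 0
9. not (not q implies p), 0
10. not p, 0
11. Dia (p and (not q implies p)), 1
12. not (q and not p), 1
13. not (p and (not q implies p)), 1
14. not q, 1
15. not (not q implies p), 1
16. not p, 1
17. p and (not q implies p), 2
18. p, 2
19. not q implies p, 2
20. not (q and not p), 2
21. not (p and (not q implies p)), 2
22. not (not q implies p), 2
23. not q, 2
24. not p, 2
Accessibility: 0R0, 0R1, 0R2, 1R1, 1R2, 2R2
Branch closes: p and not p both at 2.
Every branch closes (one shown): valid in S4, hence also in S5 (every theorem of S4 is a theorem of S5).
T-tableau for the negation not ((Dia Dia (p and (not q implies p)) implies Dia (p and (not q implies p))) or Dia (q and not p)):
1. not ((Dia Dia (p and (not q implies p)) implies Dia (p and (not q implies p))) or Dia (q and not p)), 0
2. not (Dia Dia (p and (not q implies p)) implies Dia (p and (not q implies p))), 0
3. not Dia (q and not p), 0
4. Dia Dia (p and (not q implies p)), 0
5. not Dia (p and (not q implies p)), 0
6. not (q and not p), 0
7. not (p and (not q implies p)), 0
8. not q, 0
9. not (not q implies p), 0
10. not p, 0
11. Dia (p and (not q implies p)), 1
12. not (q and not p), 1
13. not (p and (not q implies p)), 1
14. not q, 1
15. not (not q implies p), 1
16. not p, 1
17. p and (not q implies p), 2
18. p, 2
19. not q implies p, 2
Accessibility: 0R0, 0R1, 1R1, 1R2, 2R2
Complete open branch: countermodel on a T-frame, so not valid in T, nor in K (the same frame is also a K-frame).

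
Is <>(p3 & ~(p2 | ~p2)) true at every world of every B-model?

Tableau for the negation ~<>(p3 & ~(p2 | ~p2)):
1. ~<>(p3 & ~(p2 | ~p2)), u
2. ~(p3 & ~(p2 | ~p2)), u   [~<>-rule on 1 via uRu]
3. p2 | ~p2, u   [~&-rule on 2 (branches; this branch)]
4. ~p2, u   [|-rule on 3 (branches; this branch)]
Accessibility: uRu
The negation has an open branch (countermodel exists).

No, not valid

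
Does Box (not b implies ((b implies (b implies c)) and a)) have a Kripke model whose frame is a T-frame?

1. Box (not b implies ((b implies (b implies c)) and a)), w0
2. not b implies ((b implies (b implies c)) and a), w0
3. (b implies (b implies c)) and a, w0
4. b implies (b implies c), w0
5. a, w0
6. b implies c, w0
7. c, w0
Accessibility: w0Rw0

Satisfiable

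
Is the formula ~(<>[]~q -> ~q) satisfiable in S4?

Satisfiable (open branch found)

1. ~(<>[]~q -> ~q), 0
2. <>[]~q, 0   [~->-rule on 1]
3. q, 0   [~->-rule on 1]
4. []~q, 1   [<>-rule on 2: fresh world 1, 0R1]
5. ~q, 1   [[]-rule on 4 via 1R1]
Accessibility: 0R0, 0R1, 1R1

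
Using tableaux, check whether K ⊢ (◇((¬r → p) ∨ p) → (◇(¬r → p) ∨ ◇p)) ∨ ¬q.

Tableau for the negation ¬((◇((¬r → p) ∨ p) → (◇(¬r → p) ∨ ◇p)) ∨ ¬q):
1. ¬((◇((¬r → p) ∨ p) → (◇(¬r → p) ∨ ◇p)) ∨ ¬q), u
2. ¬(◇((¬r → p) ∨ p) → (◇(¬r → p) ∨ ◇p)), u
3. q, u
4. ◇((¬r → p) ∨ p), u
5. ¬(◇(¬r → p) ∨ ◇p), u
6. ¬◇(¬r → p), u
7. ¬◇p, u
8. (¬r → p) ∨ p, v
9. ¬(¬r → p), v
10. ¬r, v
11. ¬p, v
12. ¬r → p, v
13. p, v
Accessibility: uRv
Branch closes: p and ¬p both at v.
Every branch of the negation's tableau closes; the branch above is one of them.

Valid in K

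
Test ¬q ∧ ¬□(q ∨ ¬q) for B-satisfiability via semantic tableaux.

1. ¬q ∧ ¬□(q ∨ ¬q), 0
2. ¬q, 0
3. ¬□(q ∨ ¬q), 0
4. ¬(q ∨ ¬q), 1
5. ¬q, 1
6. q, 1
Accessibility: 0R0, 0R1, 1R0, 1R1
Branch closes: q and ¬q both at 1.
(One branch shown.) All branches close.

Unsatisfiable (every branch closes)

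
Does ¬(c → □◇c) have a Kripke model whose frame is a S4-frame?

1. ¬(c → □◇c), 0
2. c, 0   [¬→-rule on 1]
3. ¬□◇c, 0   [¬→-rule on 1]
4. ¬◇c, 1   [¬□-rule on 3: fresh world 1, 0R1]
5. ¬c, 1   [¬◇-rule on 4 via 1R1]
Accessibility: 0R0, 0R1, 1R1

Satisfiable (open branch found)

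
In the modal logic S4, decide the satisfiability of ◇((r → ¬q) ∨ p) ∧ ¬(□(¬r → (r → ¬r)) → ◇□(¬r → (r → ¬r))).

Unsatisfiable (every branch closes)

1. ◇((r → ¬q) ∨ p) ∧ ¬(□(¬r → (r → ¬r)) → ◇□(¬r → (r → ¬r))), w0
2. ◇((r → ¬q) ∨ p), w0
3. ¬(□(¬r → (r → ¬r)) → ◇□(¬r → (r → ¬r))), w0
4. □(¬r → (r → ¬r)), w0
5. ¬◇□(¬r → (r → ¬r)), w0
6. ¬r → (r → ¬r), w0
7. ¬□(¬r → (r → ¬r)), w0
8. r → ¬r, w0
9. ¬r, w0
10. (r → ¬q) ∨ p, w1
11. ¬r → (r → ¬r), w1
12. ¬□(¬r → (r → ¬r)), w1
13. r → ¬q, w1
14. r → ¬r, w1
15. ¬q, w1
16. ¬r, w1
17. ¬(¬r → (r → ¬r)), w2
18. ¬r, w2
19. ¬(r → ¬r), w2
20. r, w2
Accessibility: w0Rw0, w0Rw1, w0Rw2, w1Rw1, w2Rw2
Branch closes: r and ¬r both at w2.
All branches of the tableau close; one closing branch shown above.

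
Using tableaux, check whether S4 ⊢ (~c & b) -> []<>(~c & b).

Not valid

Tableau for the negation ~((~c & b) -> []<>(~c & b)):
1. ~((~c & b) -> []<>(~c & b)), u
2. ~c & b, u
3. ~[]<>(~c & b), u
4. ~c, u
5. b, u
6. ~<>(~c & b), v
7. ~(~c & b), v
8. ~b, v
Accessibility: uRu, uRv, vRv
The negation has an open branch (countermodel exists).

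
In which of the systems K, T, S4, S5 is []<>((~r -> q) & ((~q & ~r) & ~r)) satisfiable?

T-tableau for the formula:
1. []<>((~r -> q) & ((~q & ~r) & ~r)), 0
2. <>((~r -> q) & ((~q & ~r) & ~r)), 0
3. (~r -> q) & ((~q & ~r) & ~r), 1
4. ~r -> q, 1
5. (~q & ~r) & ~r, 1
6. ~q & ~r, 1
7. ~r, 1
8. ~q, 1
9. <>((~r -> q) & ((~q & ~r) & ~r)), 1
10. q, 1
Accessibility: 0R0, 0R1, 1R1
Branch closes: q and ~q both at 1.
Every branch closes (one shown): unsatisfiable in T, hence also in S4, S5 (every S4/S5-frame is a T-frame).
K-tableau for the formula:
1. []<>((~r -> q) & ((~q & ~r) & ~r)), 0
Complete open branch: satisfiable in K.

K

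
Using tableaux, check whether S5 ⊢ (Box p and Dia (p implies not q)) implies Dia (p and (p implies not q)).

Yes, valid

Tableau for the negation not ((Box p and Dia (p implies not q)) implies Dia (p and (p implies not q))):
1. not ((Box p and Dia (p implies not q)) implies Dia (p and (p implies not q))), u
2. Box p and Dia (p implies not q), u
3. not Dia (p and (p implies not q)), u
4. Box p, u
5. Dia (p implies not q), u
6. not (p and (p implies not q)), u
7. p, u
8. not (p implies not q), u
9. q, u
10. p implies not q, v
11. not (p and (p implies not q)), v
12. p, v
13. not q, v
14. not (p implies not q), v
15. q, v
Accessibility: uRu, uRv, vRu, vRv
Branch closes: q and not q both at v.
All branches of the negation close; one closing branch shown above.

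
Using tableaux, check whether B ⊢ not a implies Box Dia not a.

Tableau for the negation not (not a implies Box Dia not a):
1. not (not a implies Box Dia not a), 0
2. not a, 0   [neg-implies-rule on 1]
3. not Box Dia not a, 0   [neg-implies-rule on 1]
4. not Dia not a, 1   [neg-Box-rule on 3: fresh world 1, 0R1]
5. a, 0   [neg-Dia-rule on 4 via 1R0]
Accessibility: 0R0, 0R1, 1R0, 1R1
Branch closes: a and not a both at 0.
Every branch of the negation's tableau closes; the branch above is one of them.

Valid in B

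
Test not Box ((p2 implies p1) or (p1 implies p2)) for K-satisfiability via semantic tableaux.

1. not Box ((p2 implies p1) or (p1 implies p2)), w0
2. not ((p2 implies p1) or (p1 implies p2)), w1
3. not (p2 implies p1), w1
4. not (p1 implies p2), w1
5. p2, w1
6. not p1, w1
7. p1, w1
8. not p2, w1
Accessibility: w0Rw1
Branch closes: p1 and not p1 both at w1.
All branches of the tableau close; one closing branch shown above.

No, unsatisfiable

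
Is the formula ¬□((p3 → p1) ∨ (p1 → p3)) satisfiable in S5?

No, unsatisfiable

1. ¬□((p3 → p1) ∨ (p1 → p3)), u
2. ¬((p3 → p1) ∨ (p1 → p3)), v
3. ¬(p3 → p1), v
4. ¬(p1 → p3), v
5. p3, v
6. ¬p1, v
7. p1, v
8. ¬p3, v
Accessibility: uRu, uRv, vRu, vRv
Branch closes: p1 and ¬p1 both at v.
(One branch shown.) All branches close.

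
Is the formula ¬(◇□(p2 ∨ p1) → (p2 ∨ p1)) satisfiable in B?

No, unsatisfiable

1. ¬(◇□(p2 ∨ p1) → (p2 ∨ p1)), 0
2. ◇□(p2 ∨ p1), 0
3. ¬(p2 ∨ p1), 0
4. ¬p2, 0
5. ¬p1, 0
6. □(p2 ∨ p1), 1
7. p2 ∨ p1, 0
8. p2 ∨ p1, 1
9. p1, 0
Accessibility: 0R0, 0R1, 1R0, 1R1
Branch closes: p1 and ¬p1 both at 0.
All branches of the tableau close; one closing branch shown above.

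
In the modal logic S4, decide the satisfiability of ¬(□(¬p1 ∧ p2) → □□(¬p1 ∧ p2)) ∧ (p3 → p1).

Unsatisfiable (every branch closes)

1. ¬(□(¬p1 ∧ p2) → □□(¬p1 ∧ p2)) ∧ (p3 → p1), w0
2. ¬(□(¬p1 ∧ p2) → □□(¬p1 ∧ p2)), w0   [∧-rule on 1]
3. p3 → p1, w0   [∧-rule on 1]
4. □(¬p1 ∧ p2), w0   [¬→-rule on 2]
5. ¬□□(¬p1 ∧ p2), w0   [¬→-rule on 2]
6. ¬p1 ∧ p2, w0   [□-rule on 4 via w0Rw0]
7. ¬p1, w0   [∧-rule on 6]
8. p2, w0   [∧-rule on 6]
9. ¬p3, w0   [→-rule on 3 (branches; this branch)]
10. ¬□(¬p1 ∧ p2), w1   [¬□-rule on 5: fresh world w1, w0Rw1]
11. ¬p1 ∧ p2, w1   [□-rule on 4 via w0Rw1]
12. ¬p1, w1   [∧-rule on 11]
13. p2, w1   [∧-rule on 11]
14. ¬(¬p1 ∧ p2), w2   [¬□-rule on 10: fresh world w2, w1Rw2]
15. ¬p1 ∧ p2, w2   [□-rule on 4 via w0Rw2]
16. ¬p1, w2   [∧-rule on 15]
17. p2, w2   [∧-rule on 15]
18. ¬p2, w2   [¬∧-rule on 14 (branches; this branch)]
Accessibility: w0Rw0, w0Rw1, w0Rw2, w1Rw1, w1Rw2, w2Rw2
Branch closes: p2 and ¬p2 both at w2.
(One branch shown.) All branches close.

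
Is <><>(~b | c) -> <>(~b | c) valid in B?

Tableau for the negation ~(<><>(~b | c) -> <>(~b | c)):
1. ~(<><>(~b | c) -> <>(~b | c)), w0
2. <><>(~b | c), w0
3. ~<>(~b | c), w0
4. ~(~b | c), w0
5. b, w0
6. ~c, w0
7. <>(~b | c), w1
8. ~(~b | c), w1
9. b, w1
10. ~c, w1
11. ~b | c, w2
12. c, w2
Accessibility: w0Rw0, w0Rw1, w1Rw0, w1Rw1, w1Rw2, w2Rw1, w2Rw2
The negation has an open branch (countermodel exists).

No, not valid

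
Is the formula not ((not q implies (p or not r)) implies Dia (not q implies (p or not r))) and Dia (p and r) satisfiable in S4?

1. not ((not q implies (p or not r)) implies Dia (not q implies (p or not r))) and Dia (p and r), w0
2. not ((not q implies (p or not r)) implies Dia (not q implies (p or not r))), w0   [and-rule on 1]
3. Dia (p and r), w0   [and-rule on 1]
4. not q implies (p or not r), w0   [neg-implies-rule on 2]
5. not Dia (not q implies (p or not r)), w0   [neg-implies-rule on 2]
6. not (not q implies (p or not r)), w0   [neg-Dia-rule on 5 via w0Rw0]
7. not q, w0   [neg-implies-rule on 6]
8. not (p or not r), w0   [neg-implies-rule on 6]
9. not p, w0   [neg-or-rule on 8]
10. r, w0   [neg-or-rule on 8]
11. p or not r, w0   [implies-rule on 4 (branches; this branch)]
12. not r, w0   [or-rule on 11 (branches; this branch)]
Accessibility: w0Rw0
Branch closes: r and not r both at w0.
All branches of the tableau close; one closing branch shown above.

Unsatisfiable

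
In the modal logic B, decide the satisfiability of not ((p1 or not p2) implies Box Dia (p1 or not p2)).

1. not ((p1 or not p2) implies Box Dia (p1 or not p2)), w0
2. p1 or not p2, w0   [neg-implies-rule on 1]
3. not Box Dia (p1 or not p2), w0   [neg-implies-rule on 1]
4. not p2, w0   [or-rule on 2 (branches; this branch)]
5. not Dia (p1 or not p2), w1   [neg-Box-rule on 3: fresh world w1, w0Rw1]
6. not (p1 or not p2), w0   [neg-Dia-rule on 5 via w1Rw0]
7. not p1, w0   [neg-or-rule on 6]
8. p2, w0   [neg-or-rule on 6]
Accessibility: w0Rw0, w0Rw1, w1Rw0, w1Rw1
Branch closes: p2 and not p2 both at w0.
Every branch closes; the branch above is one of them.

No, unsatisfiable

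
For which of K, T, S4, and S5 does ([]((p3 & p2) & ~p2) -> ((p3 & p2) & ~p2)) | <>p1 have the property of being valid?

K-tableau for the negation ~(([]((p3 & p2) & ~p2) -> ((p3 & p2) & ~p2)) | <>p1):
1. ~(([]((p3 & p2) & ~p2) -> ((p3 & p2) & ~p2)) | <>p1), w0
2. ~([]((p3 & p2) & ~p2) -> ((p3 & p2) & ~p2)), w0
3. ~<>p1, w0
4. []((p3 & p2) & ~p2), w0
5. ~((p3 & p2) & ~p2), w0
6. p2, w0
Complete open branch: countermodel on a K-frame, so not valid in K.
T-tableau for the negation ~(([]((p3 & p2) & ~p2) -> ((p3 & p2) & ~p2)) | <>p1):
1. ~(([]((p3 & p2) & ~p2) -> ((p3 & p2) & ~p2)) | <>p1), w0
2. ~([]((p3 & p2) & ~p2) -> ((p3 & p2) & ~p2)), w0
3. ~<>p1, w0
4. []((p3 & p2) & ~p2), w0
5. ~((p3 & p2) & ~p2), w0
6. ~p1, w0
7. (p3 & p2) & ~p2, w0
8. p3 & p2, w0
9. ~p2, w0
10. p3, w0
11. p2, w0
Accessibility: w0Rw0
Branch closes: p2 and ~p2 both at w0.
Every branch closes (one shown): valid in T, hence also in S4, S5 (every theorem of T is a theorem of S4 and S5).

T, S4, S5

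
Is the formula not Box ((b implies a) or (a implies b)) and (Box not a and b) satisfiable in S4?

1. not Box ((b implies a) or (a implies b)) and (Box not a and b), 0
2. not Box ((b implies a) or (a implies b)), 0
3. Box not a and b, 0
4. Box not a, 0
5. b, 0
6. not a, 0
7. not ((b implies a) or (a implies b)), 1
8. not (b implies a), 1
9. not (a implies b), 1
10. b, 1
11. not a, 1
12. a, 1
13. not b, 1
Accessibility: 0R0, 0R1, 1R1
Branch closes: a and not a both at 1.
(One branch shown.) All branches close.

Unsatisfiable (every branch closes)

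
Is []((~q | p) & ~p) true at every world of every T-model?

Tableau for the negation ~[]((~q | p) & ~p):
1. ~[]((~q | p) & ~p), 0
2. ~((~q | p) & ~p), 1
3. p, 1
Accessibility: 0R0, 0R1, 1R1
The negation has an open branch (countermodel exists).

Invalid (countermodel exists)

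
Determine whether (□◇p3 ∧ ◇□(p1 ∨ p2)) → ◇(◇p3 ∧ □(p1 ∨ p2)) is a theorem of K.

Valid in K

Tableau for the negation ¬((□◇p3 ∧ ◇□(p1 ∨ p2)) → ◇(◇p3 ∧ □(p1 ∨ p2))):
1. ¬((□◇p3 ∧ ◇□(p1 ∨ p2)) → ◇(◇p3 ∧ □(p1 ∨ p2))), u
2. □◇p3 ∧ ◇□(p1 ∨ p2), u
3. ¬◇(◇p3 ∧ □(p1 ∨ p2)), u
4. □◇p3, u
5. ◇□(p1 ∨ p2), u
6. □(p1 ∨ p2), v
7. ¬(◇p3 ∧ □(p1 ∨ p2)), v
8. ◇p3, v
9. ¬□(p1 ∨ p2), v
10. p3, w
11. p1 ∨ p2, w
12. p2, w
13. ¬(p1 ∨ p2), x
14. ¬p1, x
15. ¬p2, x
16. p1 ∨ p2, x
17. p2, x
Accessibility: uRv, vRw, vRx
Branch closes: p2 and ¬p2 both at x.
Every branch of the negation's tableau closes; the branch above is one of them.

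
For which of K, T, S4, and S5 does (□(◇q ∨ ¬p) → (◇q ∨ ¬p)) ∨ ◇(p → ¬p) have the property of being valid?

T-tableau for the negation ¬((□(◇q ∨ ¬p) → (◇q ∨ ¬p)) ∨ ◇(p → ¬p)):
1. ¬((□(◇q ∨ ¬p) → (◇q ∨ ¬p)) ∨ ◇(p → ¬p)), u
2. ¬(□(◇q ∨ ¬p) → (◇q ∨ ¬p)), u
3. ¬◇(p → ¬p), u
4. □(◇q ∨ ¬p), u
5. ¬(◇q ∨ ¬p), u
6. ¬◇q, u
7. p, u
8. ¬(p → ¬p), u
9. ◇q ∨ ¬p, u
10. ¬q, u
11. ◇q, u
12. q, v
13. ¬(p → ¬p), v
14. p, v
15. ◇q ∨ ¬p, v
16. ¬q, v
Accessibility: uRu, uRv, vRv
Branch closes: q and ¬q both at v.
Every branch closes (one shown): valid in T, hence also in S4, S5 (every theorem of T is a theorem of S4 and S5).
K-tableau for the negation ¬((□(◇q ∨ ¬p) → (◇q ∨ ¬p)) ∨ ◇(p → ¬p)):
1. ¬((□(◇q ∨ ¬p) → (◇q ∨ ¬p)) ∨ ◇(p → ¬p)), u
2. ¬(□(◇q ∨ ¬p) → (◇q ∨ ¬p)), u
3. ¬◇(p → ¬p), u
4. □(◇q ∨ ¬p), u
5. ¬(◇q ∨ ¬p), u
6. ¬◇q, u
7. p, u
Complete open branch: countermodel on a K-frame, so not valid in K.

T, S4, S5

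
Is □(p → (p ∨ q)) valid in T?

Tableau for the negation ¬□(p → (p ∨ q)):
1. ¬□(p → (p ∨ q)), 0
2. ¬(p → (p ∨ q)), 1   [¬□-rule on 1: fresh world 1, 0R1]
3. p, 1   [¬→-rule on 2]
4. ¬(p ∨ q), 1   [¬→-rule on 2]
5. ¬p, 1   [¬∨-rule on 4]
6. ¬q, 1   [¬∨-rule on 4]
Accessibility: 0R0, 0R1, 1R1
Branch closes: p and ¬p both at 1.
Every branch of the negation's tableau closes; the branch above is one of them.

Valid in T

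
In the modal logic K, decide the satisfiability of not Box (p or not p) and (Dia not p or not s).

1. not Box (p or not p) and (Dia not p or not s), 0
2. not Box (p or not p), 0
3. Dia not p or not s, 0
4. not s, 0
5. not (p or not p), 1
6. not p, 1
7. p, 1
Accessibility: 0R1
Branch closes: p and not p both at 1.
All branches of the tableau close; one closing branch shown above.

Unsatisfiable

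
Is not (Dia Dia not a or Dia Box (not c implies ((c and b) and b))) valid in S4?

Tableau for the negation Dia Dia not a or Dia Box (not c implies ((c and b) and b)):
1. Dia Dia not a or Dia Box (not c implies ((c and b) and b)), u
2. Dia Box (not c implies ((c and b) and b)), u
3. Box (not c implies ((c and b) and b)), v
4. not c implies ((c and b) and b), v
5. (c and b) and b, v
6. c and b, v
7. b, v
8. c, v
Accessibility: uRu, uRv, vRv
The negation has an open branch (countermodel exists).

Not valid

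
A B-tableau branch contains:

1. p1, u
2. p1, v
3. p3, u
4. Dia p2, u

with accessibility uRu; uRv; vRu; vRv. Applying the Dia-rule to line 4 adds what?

a fresh world w with uRw, and p2 at w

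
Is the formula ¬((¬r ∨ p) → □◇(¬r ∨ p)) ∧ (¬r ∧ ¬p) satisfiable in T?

Satisfiable (open branch found)

1. ¬((¬r ∨ p) → □◇(¬r ∨ p)) ∧ (¬r ∧ ¬p), u
2. ¬((¬r ∨ p) → □◇(¬r ∨ p)), u   [∧-rule on 1]
3. ¬r ∧ ¬p, u   [∧-rule on 1]
4. ¬r ∨ p, u   [¬→-rule on 2]
5. ¬□◇(¬r ∨ p), u   [¬→-rule on 2]
6. ¬r, u   [∧-rule on 3]
7. ¬p, u   [∧-rule on 3]
8. ¬◇(¬r ∨ p), v   [¬□-rule on 5: fresh world v, uRv]
9. ¬(¬r ∨ p), v   [¬◇-rule on 8 via vRv]
10. r, v   [¬∨-rule on 9]
11. ¬p, v   [¬∨-rule on 9]
Accessibility: uRu, uRv, vRv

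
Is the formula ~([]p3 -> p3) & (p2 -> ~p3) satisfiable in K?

Yes, satisfiable

1. ~([]p3 -> p3) & (p2 -> ~p3), w0
2. ~([]p3 -> p3), w0
3. p2 -> ~p3, w0
4. []p3, w0
5. ~p3, w0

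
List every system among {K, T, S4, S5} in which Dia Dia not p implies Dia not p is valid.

S4, S5

T-tableau for the negation not (Dia Dia not p implies Dia not p):
1. not (Dia Dia not p implies Dia not p), w0
2. Dia Dia not p, w0
3. not Dia not p, w0
4. p, w0
5. Dia not p, w1
6. p, w1
7. not p, w2
Accessibility: w0Rw0, w0Rw1, w1Rw1, w1Rw2, w2Rw2
Complete open branch: countermodel on a T-frame, so not valid in T, nor in K (the same frame is also a K-frame).
S4-tableau for the negation not (Dia Dia not p implies Dia not p):
1. not (Dia Dia not p implies Dia not p), w0
2. Dia Dia not p, w0
3. not Dia not p, w0
4. p, w0
5. Dia not p, w1
6. p, w1
7. not p, w2
8. p, w2
Accessibility: w0Rw0, w0Rw1, w0Rw2, w1Rw1, w1Rw2, w2Rw2
Branch closes: p and not p both at w2.
Every branch closes (one shown): valid in S4, hence also in S5 (every theorem of S4 is a theorem of S5).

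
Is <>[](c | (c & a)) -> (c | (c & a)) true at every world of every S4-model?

No, not valid

Tableau for the negation ~(<>[](c | (c & a)) -> (c | (c & a))):
1. ~(<>[](c | (c & a)) -> (c | (c & a))), 0
2. <>[](c | (c & a)), 0
3. ~(c | (c & a)), 0
4. ~c, 0
5. ~(c & a), 0
6. ~a, 0
7. [](c | (c & a)), 1
8. c | (c & a), 1
9. c & a, 1
10. c, 1
11. a, 1
Accessibility: 0R0, 0R1, 1R1
The negation has an open branch (countermodel exists).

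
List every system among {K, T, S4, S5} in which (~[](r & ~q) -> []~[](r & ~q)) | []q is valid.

S5-tableau for the negation ~((~[](r & ~q) -> []~[](r & ~q)) | []q):
1. ~((~[](r & ~q) -> []~[](r & ~q)) | []q), 0
2. ~(~[](r & ~q) -> []~[](r & ~q)), 0   [~|-rule on 1]
3. ~[]q, 0   [~|-rule on 1]
4. ~[](r & ~q), 0   [~->-rule on 2]
5. ~[]~[](r & ~q), 0   [~->-rule on 2]
6. ~q, 1   [~[]-rule on 3: fresh world 1, 0R1]
7. ~(r & ~q), 2   [~[]-rule on 4: fresh world 2, 0R2]
8. q, 2   [~&-rule on 7 (branches; this branch)]
9. [](r & ~q), 3   [~[]-rule on 5: fresh world 3, 0R3]
10. r & ~q, 0   [[]-rule on 9 via 3R0]
11. r, 0   [&-rule on 10]
12. ~q, 0   [&-rule on 10]
13. r & ~q, 1   [[]-rule on 9 via 3R1]
14. r, 1   [&-rule on 13]
15. r & ~q, 2   [[]-rule on 9 via 3R2]
16. r, 2   [&-rule on 15]
17. ~q, 2   [&-rule on 15]
Accessibility: 0R0, 0R1, 0R2, 0R3, 1R0, 1R1, 1R2, 1R3, 2R0, 2R1, 2R2, 2R3, 3R0, 3R1, 3R2, 3R3
Branch closes: q and ~q both at 2.
Every branch closes (one shown): valid in S5.
S4-tableau for the negation ~((~[](r & ~q) -> []~[](r & ~q)) | []q):
1. ~((~[](r & ~q) -> []~[](r & ~q)) | []q), 0
2. ~(~[](r & ~q) -> []~[](r & ~q)), 0   [~|-rule on 1]
3. ~[]q, 0   [~|-rule on 1]
4. ~[](r & ~q), 0   [~->-rule on 2]
5. ~[]~[](r & ~q), 0   [~->-rule on 2]
6. ~q, 1   [~[]-rule on 3: fresh world 1, 0R1]
7. ~(r & ~q), 2   [~[]-rule on 4: fresh world 2, 0R2]
8. q, 2   [~&-rule on 7 (branches; this branch)]
9. [](r & ~q), 3   [~[]-rule on 5: fresh world 3, 0R3]
10. r & ~q, 3   [[]-rule on 9 via 3R3]
11. r, 3   [&-rule on 10]
12. ~q, 3   [&-rule on 10]
Accessibility: 0R0, 0R1, 0R2, 0R3, 1R1, 2R2, 3R3
Complete open branch: countermodel on an S4-frame, so not valid in S4, nor in K, T (the same frame is also a K-frame and a T-frame).

S5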